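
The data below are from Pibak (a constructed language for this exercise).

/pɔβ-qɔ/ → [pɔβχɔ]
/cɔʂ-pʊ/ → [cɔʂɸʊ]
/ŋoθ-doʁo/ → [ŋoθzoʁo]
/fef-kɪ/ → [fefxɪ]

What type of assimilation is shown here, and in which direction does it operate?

Comparing underlying and surface forms, /q/ → [χ] is the alternation; the neighbouring /β/ is constant.
The change stop → fricative matches the manner of the preceding /β/, identifying this as manner assimilation.
Place and voice are unchanged, so the assimilation is partial, not total.
The other alternating forms pattern the same way: /p/ → [ɸ] after /ʂ/ (stop → fricative, matching a fricative); /d/ → [z] after /θ/ (stop → fricative, matching a fricative); /k/ → [x] after /f/ (stop → fricative, matching a fricative) — only manner changes, and always toward the preceding segment.
The trigger is the preceding segment, so the direction is progressive (perseverative).

progressive manner assimilation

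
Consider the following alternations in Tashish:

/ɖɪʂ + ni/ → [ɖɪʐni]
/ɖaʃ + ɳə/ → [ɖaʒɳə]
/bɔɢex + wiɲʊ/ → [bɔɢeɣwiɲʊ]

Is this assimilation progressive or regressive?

regressive

Comparing underlying and surface forms, /ʂ/ → [ʐ] is the alternation; the neighbouring /n/ is constant.
The change voiceless → voiced matches the voicing of the following /n/, identifying this as voicing assimilation.
The same holds elsewhere in the data: /ʃ/ → [ʒ] before /ɳ/ (voiceless → voiced, matching voiced); /x/ → [ɣ] before /w/ (voiceless → voiced, matching voiced) — only voicing changes, and always toward the following segment.
Since the segment that changes precedes the conditioning segment, the assimilation is regressive.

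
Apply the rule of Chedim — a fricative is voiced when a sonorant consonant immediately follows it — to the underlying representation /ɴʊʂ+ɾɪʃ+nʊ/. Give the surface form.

/ʂ/ is a voiceless retroflex fricative. The following trigger /ɾ/ is voiced, so /ʂ/ must become voiced as well.
The voiced retroflex fricative is [ʐ], so /ʂ/ → [ʐ].
At the second juncture, /ʃ/ likewise becomes [ʒ] adjacent to /n/.

[ɴʊʐɾɪʒnʊ]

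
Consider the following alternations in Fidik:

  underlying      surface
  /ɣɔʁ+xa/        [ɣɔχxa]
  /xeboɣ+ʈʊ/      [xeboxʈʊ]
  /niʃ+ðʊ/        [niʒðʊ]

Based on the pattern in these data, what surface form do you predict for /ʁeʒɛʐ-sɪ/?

The data show regressive voicing assimilation: /ʁ/ → [χ] before /x/; /ɣ/ → [x] before /ʈ/; /ʃ/ → [ʒ] before /ð/. In each pair only voicing changes, matching the following consonant, while place and manner stay constant.
The rule targets /ʐ/ (voiced retroflex fricative), which sits before the trigger /s/ (voiceless).
Changing only its voicing to voiceless gives [ʂ] — the voiceless retroflex fricative.

[ʁeʒɛʂsɪ]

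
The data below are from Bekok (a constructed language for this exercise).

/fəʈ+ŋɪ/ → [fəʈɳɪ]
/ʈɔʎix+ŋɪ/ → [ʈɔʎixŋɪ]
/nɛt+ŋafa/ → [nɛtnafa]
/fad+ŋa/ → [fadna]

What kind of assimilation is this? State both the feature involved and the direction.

progressive place assimilation

The segment that alternates is /ŋ/, which surfaces as [ɳ] when adjacent to /ʈ/.
/ŋ/ is velar while /ʈ/ is retroflex; the output [ɳ] is retroflex, matching the trigger — so the feature that spreads is place.
Manner and voice are unchanged, so the assimilation is partial, not total.
The other alternating forms pattern the same way: /ŋ/ → [n] after /t/ (velar → alveolar, matching alveolar); /ŋ/ → [n] after /d/ (velar → alveolar, matching alveolar) — only place changes, and always toward the preceding segment.
No alternation appears in [ʈɔʎixŋɪ]: there the adjacent consonants already agree in place (/ŋ/ and /x/ are both velar), so this form is consistent with the same rule.
The trigger is the preceding segment, so the direction is progressive (perseverative).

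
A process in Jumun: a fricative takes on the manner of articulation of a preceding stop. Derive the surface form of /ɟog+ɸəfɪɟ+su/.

/ɸ/ is a voiceless bilabial fricative. The preceding trigger /g/ is a stop, so /ɸ/ must become a stop as well.
The voiceless bilabial stop is [p], so /ɸ/ → [p].
At the second juncture, /s/ likewise becomes [t] adjacent to /ɟ/.

[ɟogpəfɪɟtu]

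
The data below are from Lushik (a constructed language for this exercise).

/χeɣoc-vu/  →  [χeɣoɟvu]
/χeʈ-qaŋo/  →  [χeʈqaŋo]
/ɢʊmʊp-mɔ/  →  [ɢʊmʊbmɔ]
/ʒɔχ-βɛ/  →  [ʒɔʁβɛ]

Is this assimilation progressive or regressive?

The segment that alternates is /c/, which surfaces as [ɟ] when adjacent to /v/.
The change voiceless → voiced matches the voicing of the following /v/, identifying this as voicing assimilation.
Checking the remaining alternations: /p/ → [b] before /m/ (voiceless → voiced, matching voiced); /χ/ → [ʁ] before /β/ (voiceless → voiced, matching voiced) — only voicing changes, and always toward the following segment.
Nothing changes in [χeʈqaŋo]: there the adjacent consonants already agree in voicing (/ʈ/ and /q/ are both voiceless), so this form is consistent with the same rule.
Since the segment that changes precedes the conditioning segment, the assimilation is regressive.

regressive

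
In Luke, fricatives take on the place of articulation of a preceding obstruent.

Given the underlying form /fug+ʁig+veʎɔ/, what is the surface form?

/ʁ/ is a voiced uvular fricative. The preceding trigger /g/ is velar, so /ʁ/ must become velar as well.
Changing only its place to velar gives [ɣ] — the voiced velar fricative.
At the second juncture, /v/ likewise becomes [ɣ] adjacent to /g/.

[fugɣigɣeʎɔ]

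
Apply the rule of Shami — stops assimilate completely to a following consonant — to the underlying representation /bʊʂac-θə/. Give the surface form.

/c/ is the segment targeted by the rule; it sits immediately before /θ/, so it assimilates completely and surfaces as [θ].

[bʊʂaθθə]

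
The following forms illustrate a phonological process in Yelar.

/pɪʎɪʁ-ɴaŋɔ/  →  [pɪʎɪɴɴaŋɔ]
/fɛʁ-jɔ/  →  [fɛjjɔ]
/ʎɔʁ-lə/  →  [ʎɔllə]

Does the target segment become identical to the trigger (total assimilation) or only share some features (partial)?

Comparing underlying and surface forms, /ʁ/ → [j] is the alternation; the neighbouring /j/ is constant.
The output [j] is identical to the trigger /j/ — every feature (place, manner, voicing) has been copied — so this is total assimilation.
The other forms behave the same way: /ʁ/ → [ɴ] before /ɴ/; /ʁ/ → [l] before /l/ — in each case the output is a copy of the following consonant.

total assimilation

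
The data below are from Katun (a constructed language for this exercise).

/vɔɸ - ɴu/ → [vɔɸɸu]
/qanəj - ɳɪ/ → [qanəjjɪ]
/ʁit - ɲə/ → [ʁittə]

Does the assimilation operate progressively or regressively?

Comparing underlying and surface forms, /ɴ/ → [ɸ] is the alternation; the neighbouring /ɸ/ is constant.
The output [ɸ] is identical to the trigger /ɸ/ — every feature (place, manner, voicing) has been copied — so this is total assimilation.
The other forms behave the same way: /ɳ/ → [j] after /j/; /ɲ/ → [t] after /t/ — in each case the output is a copy of the preceding consonant.
The trigger is the preceding segment, so the direction is progressive (perseverative).

progressive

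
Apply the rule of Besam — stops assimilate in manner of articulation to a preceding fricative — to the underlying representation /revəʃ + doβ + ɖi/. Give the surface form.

[revəʃzoβʐi]

The rule targets /d/ (voiced alveolar stop), which sits after the trigger /ʃ/ (fricative).
A voiced alveolar fricative is [z], so the surface segment is [z].
At the second juncture, /ɖ/ likewise becomes [ʐ] adjacent to /β/.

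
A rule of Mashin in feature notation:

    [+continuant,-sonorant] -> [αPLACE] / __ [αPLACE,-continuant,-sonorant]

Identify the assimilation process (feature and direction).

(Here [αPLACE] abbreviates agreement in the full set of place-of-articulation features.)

regressive place assimilation

The shared variable α links the value of the place features (abbreviated [PLACE]) on the target to the same value on the neighbouring segment, so place is the feature that assimilates.
Since the environment is written after the underscore, the trigger follows the target; the direction is regressive.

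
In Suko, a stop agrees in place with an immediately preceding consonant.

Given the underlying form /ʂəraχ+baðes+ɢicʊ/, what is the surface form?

[ʂəraχɢaðesdicʊ]

/b/ is a voiced bilabial stop. The preceding trigger /χ/ is uvular, so /b/ must become uvular as well.
The voiced uvular stop is [ɢ], so /b/ → [ɢ].
The same rule applies at the second boundary: /ɢ/ → [d] next to /s/.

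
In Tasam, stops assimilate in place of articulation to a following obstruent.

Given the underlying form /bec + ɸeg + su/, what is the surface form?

[bepɸedsu]

/c/ is a voiceless palatal stop. The following trigger /ɸ/ is bilabial, so /c/ must become bilabial as well.
The voiceless bilabial stop is [p], so /c/ → [p].
At the second juncture, /g/ likewise becomes [d] adjacent to /s/.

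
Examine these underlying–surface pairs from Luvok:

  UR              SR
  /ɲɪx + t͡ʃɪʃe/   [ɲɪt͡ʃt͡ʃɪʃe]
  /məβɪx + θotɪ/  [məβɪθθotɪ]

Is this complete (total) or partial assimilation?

Underlying /x/ is realised as [t͡ʃ] next to /t͡ʃ/; /t͡ʃ/ itself does not change.
The output [t͡ʃ] is identical to the trigger /t͡ʃ/ — every feature (place, manner, voicing) has been copied — so this is total assimilation.
The other form behaves the same way: /x/ → [θ] before /θ/ — in each case the output is a copy of the following consonant.

total assimilation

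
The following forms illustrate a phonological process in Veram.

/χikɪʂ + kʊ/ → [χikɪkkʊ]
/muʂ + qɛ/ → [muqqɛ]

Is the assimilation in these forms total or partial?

Underlying /ʂ/ is realised as [k] next to /k/; /k/ itself does not change.
The output [k] is identical to the trigger /k/ — every feature (place, manner, voicing) has been copied — so this is total assimilation.
The remaining alternation confirms this: /ʂ/ → [q] before /q/ — in each case the output is a copy of the following consonant.

total assimilation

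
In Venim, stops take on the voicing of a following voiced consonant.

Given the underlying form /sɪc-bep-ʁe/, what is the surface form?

/c/ is a voiceless palatal stop. The following trigger /b/ is voiced, so /c/ must become voiced as well.
A voiced palatal stop is [ɟ], so the surface segment is [ɟ].
At the second juncture, /p/ likewise becomes [b] adjacent to /ʁ/.

[sɪɟbebʁe]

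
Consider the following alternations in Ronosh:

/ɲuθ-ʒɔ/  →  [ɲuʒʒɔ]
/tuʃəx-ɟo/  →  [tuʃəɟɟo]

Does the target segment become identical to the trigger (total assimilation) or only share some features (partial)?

total assimilation

Underlying /θ/ is realised as [ʒ] next to /ʒ/; /ʒ/ itself does not change.
The output [ʒ] is identical to the trigger /ʒ/ — every feature (place, manner, voicing) has been copied — so this is total assimilation.
The remaining alternation confirms this: /x/ → [ɟ] before /ɟ/ — in each case the output is a copy of the following consonant.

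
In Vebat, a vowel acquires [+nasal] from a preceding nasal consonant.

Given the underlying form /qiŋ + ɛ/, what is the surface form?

The vowel /ɛ/ is adjacent to the preceding nasal /ŋ/, so it acquires [+nasal] and surfaces as [ɛ̃].

[qiŋɛ̃]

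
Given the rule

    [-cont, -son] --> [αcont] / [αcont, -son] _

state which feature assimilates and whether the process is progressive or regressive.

The shared variable α links the value of [cont] on the target to that of the neighbouring obstruent. [cont] distinguishes stops from fricatives — a manner-of-articulation feature — so this is manner assimilation.
Since the environment is written before the underscore, the trigger precedes the target; the direction is progressive.

progressive manner assimilation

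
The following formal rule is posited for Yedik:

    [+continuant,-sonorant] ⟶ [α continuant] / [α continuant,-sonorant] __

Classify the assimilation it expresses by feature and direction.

progressive manner assimilation

The shared variable α links the value of [continuant] on the target to that of the neighbouring obstruent. [continuant] distinguishes stops from fricatives — a manner-of-articulation feature — so this is manner assimilation.
The conditioning segment sits to the left of the focus bar, meaning the trigger precedes the segment that changes — progressive assimilation.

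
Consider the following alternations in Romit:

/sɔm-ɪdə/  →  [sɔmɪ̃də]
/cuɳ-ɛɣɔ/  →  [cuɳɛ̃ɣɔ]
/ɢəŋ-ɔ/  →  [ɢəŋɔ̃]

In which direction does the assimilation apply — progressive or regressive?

progressive

The vowel /ɪ/ surfaces as nasalised [ɪ̃] next to the preceding nasal /m/ — it has acquired the [+nasal] feature of its neighbour.
Likewise in the remaining data: /ɛ/ → [ɛ̃] after /ɳ/; /ɔ/ → [ɔ̃] after /ŋ/ — each time a vowel is nasalised next to a preceding nasal.
Because the conditioning nasal is to the left of the vowel that changes, the process is progressive (perseverative).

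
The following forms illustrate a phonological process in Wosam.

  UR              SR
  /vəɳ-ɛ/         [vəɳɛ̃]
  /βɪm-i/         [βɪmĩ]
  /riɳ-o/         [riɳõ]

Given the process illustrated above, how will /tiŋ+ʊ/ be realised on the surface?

The data show progressive nasality assimilation (vowel nasalisation): /ɛ/ → [ɛ̃] after /ɳ/; /i/ → [ĩ] after /m/; /o/ → [õ] after /ɳ/ — a vowel is nasalised by an immediately preceding nasal consonant.
The vowel /ʊ/ is adjacent to the preceding nasal /ŋ/, so it acquires [+nasal] and surfaces as [ʊ̃].

[tiŋʊ̃]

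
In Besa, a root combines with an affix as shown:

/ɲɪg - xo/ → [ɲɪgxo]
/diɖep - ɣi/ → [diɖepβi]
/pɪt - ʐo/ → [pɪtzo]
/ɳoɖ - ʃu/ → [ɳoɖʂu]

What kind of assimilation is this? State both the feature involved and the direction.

progressive place assimilation

The segment that alternates is /ɣ/, which surfaces as [β] when adjacent to /p/.
The change velar → bilabial matches the place of the preceding /p/, identifying this as place assimilation.
Manner and voice are unchanged, so the assimilation is partial, not total.
The other alternating forms pattern the same way: /ʐ/ → [z] after /t/ (retroflex → alveolar, matching alveolar); /ʃ/ → [ʂ] after /ɖ/ (postalveolar → retroflex, matching retroflex) — only place changes, and always toward the preceding segment.
Nothing changes in [ɲɪgxo]: there the adjacent consonants already agree in place (/x/ and /g/ are both velar), so this form is consistent with the same rule.
The trigger is the preceding segment, so the direction is progressive (perseverative).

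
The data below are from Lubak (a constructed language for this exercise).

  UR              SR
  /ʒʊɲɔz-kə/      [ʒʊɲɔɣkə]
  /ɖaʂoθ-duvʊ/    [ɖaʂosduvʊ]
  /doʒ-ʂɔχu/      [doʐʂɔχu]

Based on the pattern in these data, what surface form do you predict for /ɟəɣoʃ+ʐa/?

The data show regressive place assimilation: /z/ → [ɣ] before /k/; /θ/ → [s] before /d/; /ʒ/ → [ʐ] before /ʂ/. In each pair only place changes, matching the following consonant, while manner and voice stay constant.
The rule targets /ʃ/ (voiceless postalveolar fricative), which sits before the trigger /ʐ/ (retroflex).
Changing only its place to retroflex gives [ʂ] — the voiceless retroflex fricative.

[ɟəɣoʂʐa]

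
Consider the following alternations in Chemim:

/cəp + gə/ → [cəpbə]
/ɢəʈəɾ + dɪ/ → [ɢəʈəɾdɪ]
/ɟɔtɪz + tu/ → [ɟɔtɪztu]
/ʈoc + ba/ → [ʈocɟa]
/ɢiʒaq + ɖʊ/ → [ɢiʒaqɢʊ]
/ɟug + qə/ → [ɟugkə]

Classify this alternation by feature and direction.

progressive place assimilation

The segment that alternates is /g/, which surfaces as [b] when adjacent to /p/.
/g/ is velar while /p/ is bilabial; the output [b] is bilabial, matching the trigger — so the feature that spreads is place.
Manner and voice are unchanged, so the assimilation is partial, not total.
The same holds elsewhere in the data: /b/ → [ɟ] after /c/ (bilabial → palatal, matching palatal); /ɖ/ → [ɢ] after /q/ (retroflex → uvular, matching uvular); /q/ → [k] after /g/ (uvular → velar, matching velar) — only place changes, and always toward the preceding segment.
No alternation appears in [ɢəʈəɾdɪ], [ɟɔtɪztu]: there the adjacent consonants already agree in place (/d/ and /ɾ/ are both alveolar; /t/ and /z/ are both alveolar), so these forms are consistent with the same rule.
Since the segment that changes follows the conditioning segment, the assimilation is progressive.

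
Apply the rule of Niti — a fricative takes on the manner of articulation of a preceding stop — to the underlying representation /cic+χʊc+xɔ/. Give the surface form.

/χ/ is a voiceless uvular fricative. The preceding trigger /c/ is a stop, so /χ/ must become a stop as well.
Changing only its manner to stop gives [q] — the voiceless uvular stop.
The same rule applies at the second boundary: /x/ → [k] next to /c/.

[cicqʊckɔ]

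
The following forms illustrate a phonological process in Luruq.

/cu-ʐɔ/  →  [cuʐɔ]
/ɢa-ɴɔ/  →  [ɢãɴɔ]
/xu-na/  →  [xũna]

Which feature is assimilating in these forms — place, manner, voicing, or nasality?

nasality

The vowel /a/ surfaces as nasalised [ã] next to the following nasal /ɴ/ — it has acquired the [+nasal] feature of its neighbour.
The other form shows the same pattern: /u/ → [ũ] before /n/ — each time a vowel is nasalised next to a following nasal.
No change occurs in [cuʐɔ] because the vowel at the boundary is adjacent to an oral consonant, not a nasal (/u/ next to /ʐ/).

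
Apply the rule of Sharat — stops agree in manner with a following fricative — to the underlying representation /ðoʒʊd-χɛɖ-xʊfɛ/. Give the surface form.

[ðoʒʊzχɛʐxʊfɛ]

The rule targets /d/ (voiced alveolar stop), which sits before the trigger /χ/ (fricative).
Changing only its manner to fricative gives [z] — the voiced alveolar fricative.
The same rule applies at the second boundary: /ɖ/ → [ʐ] next to /x/.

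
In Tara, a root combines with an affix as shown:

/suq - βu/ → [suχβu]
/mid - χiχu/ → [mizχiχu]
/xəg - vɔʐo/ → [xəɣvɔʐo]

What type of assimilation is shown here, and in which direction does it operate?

Comparing underlying and surface forms, /q/ → [χ] is the alternation; the neighbouring /β/ is constant.
The change stop → fricative matches the manner of the following /β/, identifying this as manner assimilation.
Place and voice are unchanged, so the assimilation is partial, not total.
Checking the remaining alternations: /d/ → [z] before /χ/ (stop → fricative, matching a fricative); /g/ → [ɣ] before /v/ (stop → fricative, matching a fricative) — only manner changes, and always toward the following segment.
The trigger is the following segment, so the direction is regressive (anticipatory).

regressive manner assimilation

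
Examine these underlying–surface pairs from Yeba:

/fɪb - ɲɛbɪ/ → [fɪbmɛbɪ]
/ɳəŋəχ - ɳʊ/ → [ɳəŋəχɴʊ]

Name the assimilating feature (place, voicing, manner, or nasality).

place

The segment that alternates is /ɲ/, which surfaces as [m] when adjacent to /b/.
/ɲ/ is palatal while /b/ is bilabial; the output [m] is bilabial, matching the trigger — so the feature that spreads is place.
The other alternating form patterns the same way: /ɳ/ → [ɴ] after /χ/ (retroflex → uvular, matching uvular) — only place changes, and always toward the preceding segment.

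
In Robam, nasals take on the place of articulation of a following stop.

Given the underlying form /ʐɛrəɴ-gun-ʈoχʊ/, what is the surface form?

The rule targets /ɴ/ (voiced uvular nasal), which sits before the trigger /g/ (velar).
The voiced velar nasal is [ŋ], so /ɴ/ → [ŋ].
The same rule applies at the second boundary: /n/ → [ɳ] next to /ʈ/.

[ʐɛrəŋguɳʈoχʊ]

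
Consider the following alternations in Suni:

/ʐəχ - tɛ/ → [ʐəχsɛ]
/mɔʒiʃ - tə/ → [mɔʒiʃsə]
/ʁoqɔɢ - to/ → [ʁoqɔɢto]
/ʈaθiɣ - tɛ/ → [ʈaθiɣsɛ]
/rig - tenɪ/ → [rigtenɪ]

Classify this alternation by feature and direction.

progressive manner assimilation

Underlying /t/ is realised as [s] next to /χ/; /χ/ itself does not change.
The change stop → fricative matches the manner of the preceding /χ/, identifying this as manner assimilation.
Place and voice are unchanged, so the assimilation is partial, not total.
The same holds elsewhere in the data: /t/ → [s] after /ʃ/ (stop → fricative, matching a fricative); /t/ → [s] after /ɣ/ (stop → fricative, matching a fricative) — only manner changes, and always toward the preceding segment.
No alternation appears in [ʁoqɔɢto], [rigtenɪ]: there the adjacent consonants already agree in manner (/t/ and /ɢ/ are both stops; /t/ and /g/ are both stops), so these forms are consistent with the same rule.
Since the segment that changes follows the conditioning segment, the assimilation is progressive.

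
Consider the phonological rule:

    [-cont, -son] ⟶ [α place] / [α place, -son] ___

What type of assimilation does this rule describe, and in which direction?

The shared variable α links the value of the place features (abbreviated [place]) on the target to the same value on the neighbouring segment, so place is the feature that assimilates.
Since the environment is written before the underscore, the trigger precedes the target; the direction is progressive.

progressive place assimilation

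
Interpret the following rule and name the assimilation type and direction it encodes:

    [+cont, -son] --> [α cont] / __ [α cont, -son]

The rule copies [cont] (continuancy) from the environment onto the target fricatives; since [±cont] encodes the stop/fricative manner contrast, the assimilating dimension is manner.
Since the environment is written after the underscore, the trigger follows the target; the direction is regressive.

regressive manner assimilation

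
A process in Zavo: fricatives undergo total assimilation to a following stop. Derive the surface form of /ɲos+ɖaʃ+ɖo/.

[ɲoɖɖaɖɖo]

/s/ is the segment targeted by the rule; it sits immediately before /ɖ/, so it assimilates completely and surfaces as [ɖ].
At the second juncture, /ʃ/ likewise becomes [ɖ] adjacent to /ɖ/.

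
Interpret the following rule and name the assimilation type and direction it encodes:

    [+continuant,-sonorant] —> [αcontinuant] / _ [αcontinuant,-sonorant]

The rule copies [continuant] (continuancy) from the environment onto the target fricatives; since [±continuant] encodes the stop/fricative manner contrast, the assimilating dimension is manner.
The conditioning segment sits to the right of the focus bar, meaning the trigger follows the segment that changes — regressive assimilation.

regressive manner assimilation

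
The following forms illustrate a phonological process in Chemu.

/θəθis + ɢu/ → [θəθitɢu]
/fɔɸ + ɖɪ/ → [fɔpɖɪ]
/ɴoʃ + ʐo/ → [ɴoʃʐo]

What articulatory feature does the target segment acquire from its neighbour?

manner

Underlying /s/ is realised as [t] next to /ɢ/; /ɢ/ itself does not change.
/s/ is a fricative while /ɢ/ is a stop; the output [t] is a stop, matching the trigger — so the feature that spreads is manner.
The same holds elsewhere in the data: /ɸ/ → [p] before /ɖ/ (fricative → stop, matching a stop) — only manner changes, and always toward the following segment.
Nothing changes in [ɴoʃʐo]: there the adjacent consonants already agree in manner (/ʃ/ and /ʐ/ are both fricatives), so this form is consistent with the same rule.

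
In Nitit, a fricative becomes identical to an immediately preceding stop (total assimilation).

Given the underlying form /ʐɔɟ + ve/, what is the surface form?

/v/ is the segment targeted by the rule; it sits immediately after /ɟ/, so it assimilates completely and surfaces as [ɟ].

[ʐɔɟɟe]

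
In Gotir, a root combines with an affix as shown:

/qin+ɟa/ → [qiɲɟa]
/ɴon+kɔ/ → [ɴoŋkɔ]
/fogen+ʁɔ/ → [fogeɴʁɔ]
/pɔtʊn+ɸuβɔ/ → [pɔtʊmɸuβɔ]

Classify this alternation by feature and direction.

regressive place assimilation

Underlying /n/ is realised as [ɲ] next to /ɟ/; /ɟ/ itself does not change.
The change alveolar → palatal matches the place of the following /ɟ/, identifying this as place assimilation.
Manner and voice are unchanged, so the assimilation is partial, not total.
Checking the remaining alternations: /n/ → [ŋ] before /k/ (alveolar → velar, matching velar); /n/ → [ɴ] before /ʁ/ (alveolar → uvular, matching uvular); /n/ → [m] before /ɸ/ (alveolar → bilabial, matching bilabial) — only place changes, and always toward the following segment.
The trigger is the following segment, so the direction is regressive (anticipatory).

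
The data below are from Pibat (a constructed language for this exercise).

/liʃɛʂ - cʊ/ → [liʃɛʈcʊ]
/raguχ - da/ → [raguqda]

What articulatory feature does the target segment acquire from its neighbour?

The segment that alternates is /ʂ/, which surfaces as [ʈ] when adjacent to /c/.
/ʂ/ is a fricative while /c/ is a stop; the output [ʈ] is a stop, matching the trigger — so the feature that spreads is manner.
The other alternating form patterns the same way: /χ/ → [q] before /d/ (fricative → stop, matching a stop) — only manner changes, and always toward the following segment.

manner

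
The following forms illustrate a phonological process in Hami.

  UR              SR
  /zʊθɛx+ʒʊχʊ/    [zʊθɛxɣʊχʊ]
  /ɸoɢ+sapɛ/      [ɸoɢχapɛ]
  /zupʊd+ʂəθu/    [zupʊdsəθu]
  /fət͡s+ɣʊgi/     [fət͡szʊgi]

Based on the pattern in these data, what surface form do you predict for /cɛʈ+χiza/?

The data show progressive place assimilation: /ʒ/ → [ɣ] after /x/; /s/ → [χ] after /ɢ/; /ʂ/ → [s] after /d/; /ɣ/ → [z] after /t͡s/. In each pair only place changes, matching the preceding consonant, while manner and voice stay constant.
/χ/ is a voiceless uvular fricative. The preceding trigger /ʈ/ is retroflex, so /χ/ must become retroflex as well.
The voiceless retroflex fricative is [ʂ], so /χ/ → [ʂ].

[cɛʈʂiza]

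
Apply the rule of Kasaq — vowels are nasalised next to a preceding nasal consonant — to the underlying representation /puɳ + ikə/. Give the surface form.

/i/ sits next to the nasal /ɳ/ and is therefore nasalised to [ĩ].

[puɳĩkə]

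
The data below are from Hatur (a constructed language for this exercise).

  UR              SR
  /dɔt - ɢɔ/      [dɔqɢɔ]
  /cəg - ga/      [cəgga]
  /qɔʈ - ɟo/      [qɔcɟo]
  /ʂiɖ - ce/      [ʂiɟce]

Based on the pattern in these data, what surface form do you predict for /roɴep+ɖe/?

[roɴeʈɖe]

The data show regressive place assimilation: /t/ → [q] before /ɢ/; /ʈ/ → [c] before /ɟ/; /ɖ/ → [ɟ] before /c/. In each pair only place changes, matching the following consonant, while manner and voice stay constant.
No alternation appears in [cəgga]: there the adjacent consonants already agree in place (/g/ and /g/ are both velar), so this form is consistent with the same rule.
The rule targets /p/ (voiceless bilabial stop), which sits before the trigger /ɖ/ (retroflex).
A voiceless retroflex stop is [ʈ], so the surface segment is [ʈ].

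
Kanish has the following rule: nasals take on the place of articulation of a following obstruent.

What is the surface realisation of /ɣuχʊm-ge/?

/m/ is a voiced bilabial nasal. The following trigger /g/ is velar, so /m/ must become velar as well.
Changing only its place to velar gives [ŋ] — the voiced velar nasal.

[ɣuχʊŋge]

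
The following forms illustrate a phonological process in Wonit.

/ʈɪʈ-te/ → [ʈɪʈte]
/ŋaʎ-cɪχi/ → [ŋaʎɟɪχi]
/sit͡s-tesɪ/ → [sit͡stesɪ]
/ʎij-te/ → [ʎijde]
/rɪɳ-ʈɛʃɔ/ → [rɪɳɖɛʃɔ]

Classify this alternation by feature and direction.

progressive voicing assimilation

Underlying /c/ is realised as [ɟ] next to /ʎ/; /ʎ/ itself does not change.
The change voiceless → voiced matches the voicing of the preceding /ʎ/, identifying this as voicing assimilation.
Place and manner are unchanged, so the assimilation is partial, not total.
The same holds elsewhere in the data: /t/ → [d] after /j/ (voiceless → voiced, matching voiced); /ʈ/ → [ɖ] after /ɳ/ (voiceless → voiced, matching voiced) — only voicing changes, and always toward the preceding segment.
No alternation appears in [ʈɪʈte], [sit͡stesɪ]: there the adjacent consonants already agree in voicing (/t/ and /ʈ/ are both voiceless; /t/ and /t͡s/ are both voiceless), so these forms are consistent with the same rule.
The trigger is the preceding segment, so the direction is progressive (perseverative).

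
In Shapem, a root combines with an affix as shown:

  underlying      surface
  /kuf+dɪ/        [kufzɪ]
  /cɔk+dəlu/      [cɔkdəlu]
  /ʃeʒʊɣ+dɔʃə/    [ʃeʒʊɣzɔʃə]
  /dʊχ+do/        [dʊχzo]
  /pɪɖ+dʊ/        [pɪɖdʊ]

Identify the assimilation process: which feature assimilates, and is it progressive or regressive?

The segment that alternates is /d/, which surfaces as [z] when adjacent to /f/.
/d/ is a stop while /f/ is a fricative; the output [z] is a fricative, matching the trigger — so the feature that spreads is manner.
Place and voice are unchanged, so the assimilation is partial, not total.
The same holds elsewhere in the data: /d/ → [z] after /ɣ/ (stop → fricative, matching a fricative); /d/ → [z] after /χ/ (stop → fricative, matching a fricative) — only manner changes, and always toward the preceding segment.
Nothing changes in [cɔkdəlu], [pɪɖdʊ]: there the adjacent consonants already agree in manner (/d/ and /k/ are both stops; /d/ and /ɖ/ are both stops), so these forms are consistent with the same rule.
Since the segment that changes follows the conditioning segment, the assimilation is progressive.

progressive manner assimilation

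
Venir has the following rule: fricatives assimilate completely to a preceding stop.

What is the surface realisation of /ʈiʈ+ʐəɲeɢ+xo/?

/ʐ/ is the segment targeted by the rule; it sits immediately after /ʈ/, so it assimilates completely and surfaces as [ʈ].
At the second juncture, /x/ likewise becomes [ɢ] adjacent to /ɢ/.

[ʈiʈʈəɲeɢɢo]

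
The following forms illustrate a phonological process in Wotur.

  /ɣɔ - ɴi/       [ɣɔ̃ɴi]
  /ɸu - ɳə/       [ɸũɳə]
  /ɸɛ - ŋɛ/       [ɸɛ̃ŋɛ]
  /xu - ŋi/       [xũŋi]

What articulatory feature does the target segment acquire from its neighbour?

The vowel /ɔ/ surfaces as nasalised [ɔ̃] next to the following nasal /ɴ/ — it has acquired the [+nasal] feature of its neighbour.
Likewise in the remaining data: /u/ → [ũ] before /ɳ/; /ɛ/ → [ɛ̃] before /ŋ/; /u/ → [ũ] before /ŋ/ — each time a vowel is nasalised next to a following nasal.

nasality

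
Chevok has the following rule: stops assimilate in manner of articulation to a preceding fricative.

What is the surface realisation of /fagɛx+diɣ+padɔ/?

[fagɛxziɣɸadɔ]

The rule targets /d/ (voiced alveolar stop), which sits after the trigger /x/ (fricative).
The voiced alveolar fricative is [z], so /d/ → [z].
At the second juncture, /p/ likewise becomes [ɸ] adjacent to /ɣ/.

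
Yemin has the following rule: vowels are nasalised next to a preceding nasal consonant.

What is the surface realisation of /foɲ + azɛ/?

The vowel /a/ is adjacent to the preceding nasal /ɲ/, so it acquires [+nasal] and surfaces as [ã].

[foɲãzɛ]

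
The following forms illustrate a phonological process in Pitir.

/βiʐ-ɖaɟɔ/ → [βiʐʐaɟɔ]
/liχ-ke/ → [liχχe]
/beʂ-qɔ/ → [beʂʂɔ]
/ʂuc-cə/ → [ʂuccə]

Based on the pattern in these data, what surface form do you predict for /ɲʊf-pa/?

The data show progressive total assimilation (/ɖ/ → [ʐ] after /ʐ/; /k/ → [χ] after /χ/; /q/ → [ʂ] after /ʂ/): in every case the target segment becomes identical to its preceding neighbour, copying more than a single feature.
In [ʂuccə] the two consonants at the boundary are already identical (/c/ + /c/), so the rule applies vacuously and nothing changes.
/p/ is the segment targeted by the rule; it sits immediately after /f/, so it assimilates completely and surfaces as [f].

[ɲʊffa]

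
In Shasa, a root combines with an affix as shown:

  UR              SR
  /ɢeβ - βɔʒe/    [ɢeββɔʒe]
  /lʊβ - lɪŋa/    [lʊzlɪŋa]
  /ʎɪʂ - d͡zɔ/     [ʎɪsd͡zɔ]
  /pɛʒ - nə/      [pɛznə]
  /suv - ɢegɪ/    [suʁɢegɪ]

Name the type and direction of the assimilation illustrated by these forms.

The segment that alternates is /β/, which surfaces as [z] when adjacent to /l/.
/β/ is bilabial while /l/ is alveolar; the output [z] is alveolar, matching the trigger — so the feature that spreads is place.
Manner and voice are unchanged, so the assimilation is partial, not total.
Checking the remaining alternations: /ʂ/ → [s] before /d͡z/ (retroflex → alveolar, matching alveolar); /ʒ/ → [z] before /n/ (postalveolar → alveolar, matching alveolar); /v/ → [ʁ] before /ɢ/ (labiodental → uvular, matching uvular) — only place changes, and always toward the following segment.
Nothing changes in [ɢeββɔʒe]: there the adjacent consonants already agree in place (/β/ and /β/ are both bilabial), so this form is consistent with the same rule.
The trigger is the following segment, so the direction is regressive (anticipatory).

regressive place assimilation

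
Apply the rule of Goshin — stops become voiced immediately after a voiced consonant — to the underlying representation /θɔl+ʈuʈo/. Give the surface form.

/ʈ/ is a voiceless retroflex stop. The preceding trigger /l/ is voiced, so /ʈ/ must become voiced as well.
Changing only its voicing to voiced gives [ɖ] — the voiced retroflex stop.

[θɔlɖuʈo]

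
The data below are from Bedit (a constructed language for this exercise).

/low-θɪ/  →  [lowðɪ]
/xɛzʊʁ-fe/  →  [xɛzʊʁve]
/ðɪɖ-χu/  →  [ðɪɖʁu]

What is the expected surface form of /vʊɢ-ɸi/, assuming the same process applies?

[vʊɢβi]

The data show progressive voicing assimilation: /θ/ → [ð] after /w/; /f/ → [v] after /ʁ/; /χ/ → [ʁ] after /ɖ/. In each pair only voicing changes, matching the preceding consonant, while place and manner stay constant.
The rule targets /ɸ/ (voiceless bilabial fricative), which sits after the trigger /ɢ/ (voiced).
The voiced bilabial fricative is [β], so /ɸ/ → [β].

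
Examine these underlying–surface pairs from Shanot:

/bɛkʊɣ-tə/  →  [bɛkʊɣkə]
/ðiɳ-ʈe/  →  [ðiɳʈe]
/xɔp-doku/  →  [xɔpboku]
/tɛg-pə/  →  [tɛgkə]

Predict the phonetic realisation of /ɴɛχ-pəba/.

[ɴɛχqəba]

The data show progressive place assimilation: /t/ → [k] after /ɣ/; /d/ → [b] after /p/; /p/ → [k] after /g/. In each pair only place changes, matching the preceding consonant, while manner and voice stay constant.
Nothing changes in [ðiɳʈe]: there the adjacent consonants already agree in place (/ʈ/ and /ɳ/ are both retroflex), so this form is consistent with the same rule.
/p/ is a voiceless bilabial stop. The preceding trigger /χ/ is uvular, so /p/ must become uvular as well.
A voiceless uvular stop is [q], so the surface segment is [q].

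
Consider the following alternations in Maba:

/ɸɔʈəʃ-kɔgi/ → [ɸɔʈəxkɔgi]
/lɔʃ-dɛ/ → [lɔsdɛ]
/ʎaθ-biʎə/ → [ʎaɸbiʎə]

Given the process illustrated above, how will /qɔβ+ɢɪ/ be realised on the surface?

The data show regressive place assimilation: /ʃ/ → [x] before /k/; /ʃ/ → [s] before /d/; /θ/ → [ɸ] before /b/. In each pair only place changes, matching the following consonant, while manner and voice stay constant.
The rule targets /β/ (voiced bilabial fricative), which sits before the trigger /ɢ/ (uvular).
A voiced uvular fricative is [ʁ], so the surface segment is [ʁ].

[qɔʁɢɪ]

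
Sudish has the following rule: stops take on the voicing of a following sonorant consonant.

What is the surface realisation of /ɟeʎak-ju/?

/k/ is a voiceless velar stop. The following trigger /j/ is voiced, so /k/ must become voiced as well.
A voiced velar stop is [g], so the surface segment is [g].

[ɟeʎagju]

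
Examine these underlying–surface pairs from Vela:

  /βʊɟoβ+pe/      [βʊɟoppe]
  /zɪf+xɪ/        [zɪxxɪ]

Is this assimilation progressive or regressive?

regressive

Comparing underlying and surface forms, /β/ → [p] is the alternation; the neighbouring /p/ is constant.
The output [p] is identical to the trigger /p/ — every feature (place, manner, voicing) has been copied — so this is total assimilation.
The remaining alternation confirms this: /f/ → [x] before /x/ — in each case the output is a copy of the following consonant.
The trigger is the following segment, so the direction is regressive (anticipatory).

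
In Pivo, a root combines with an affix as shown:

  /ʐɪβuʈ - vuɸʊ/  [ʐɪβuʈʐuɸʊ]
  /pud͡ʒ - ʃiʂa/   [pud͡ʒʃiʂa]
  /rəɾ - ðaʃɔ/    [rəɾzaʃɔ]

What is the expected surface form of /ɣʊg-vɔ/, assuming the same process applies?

[ɣʊgɣɔ]

The data show progressive place assimilation: /v/ → [ʐ] after /ʈ/; /ð/ → [z] after /ɾ/. In each pair only place changes, matching the preceding consonant, while manner and voice stay constant.
No alternation appears in [pud͡ʒʃiʂa]: there the adjacent consonants already agree in place (/ʃ/ and /d͡ʒ/ are both postalveolar), so this form is consistent with the same rule.
The rule targets /v/ (voiced labiodental fricative), which sits after the trigger /g/ (velar).
Changing only its place to velar gives [ɣ] — the voiced velar fricative.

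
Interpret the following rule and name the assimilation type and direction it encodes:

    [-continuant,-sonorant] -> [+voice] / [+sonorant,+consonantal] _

The target ([-continuant,-sonorant], stops) acquires [+voice] next to a sonorant consonant ([+sonorant,+consonantal]) — it takes on the voicing of its neighbour, so the feature that spreads is voicing.
The conditioning segment sits to the left of the focus bar, meaning the trigger precedes the segment that changes — progressive assimilation.

progressive voicing assimilation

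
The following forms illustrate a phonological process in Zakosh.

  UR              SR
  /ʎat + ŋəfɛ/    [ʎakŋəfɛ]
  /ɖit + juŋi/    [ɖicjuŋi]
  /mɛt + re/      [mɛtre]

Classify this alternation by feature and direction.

The segment that alternates is /t/, which surfaces as [k] when adjacent to /ŋ/.
The change alveolar → velar matches the place of the following /ŋ/, identifying this as place assimilation.
Manner and voice are unchanged, so the assimilation is partial, not total.
The same holds elsewhere in the data: /t/ → [c] before /j/ (alveolar → palatal, matching palatal) — only place changes, and always toward the following segment.
No alternation appears in [mɛtre]: there the adjacent consonants already agree in place (/t/ and /r/ are both alveolar), so this form is consistent with the same rule.
Since the segment that changes precedes the conditioning segment, the assimilation is regressive.

regressive place assimilation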